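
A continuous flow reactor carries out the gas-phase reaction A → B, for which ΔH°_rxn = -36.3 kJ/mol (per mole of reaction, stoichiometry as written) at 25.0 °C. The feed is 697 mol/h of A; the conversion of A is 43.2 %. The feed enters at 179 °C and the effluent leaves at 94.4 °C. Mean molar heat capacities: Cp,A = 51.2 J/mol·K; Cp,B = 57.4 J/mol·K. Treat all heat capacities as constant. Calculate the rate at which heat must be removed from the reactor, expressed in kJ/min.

Q_out = 230 kJ/min

Extent of reaction ξ = 0.432 × 697 = 301.1 mol/h
Reaction term: ξ·ΔH°_rxn = 301.1 × -36.3 = -10930 kJ/h
Sensible, feed 179→25 °C: -5495.7 kJ/h
Outlet flows (mol/h): A 395.9, B 301.1
Sensible, products 25→94.4 °C: 2606.2 kJ/h
Q = ΔH = -13820 kJ/h = -3.8388 kW
Heat removed = 230.33 kJ/min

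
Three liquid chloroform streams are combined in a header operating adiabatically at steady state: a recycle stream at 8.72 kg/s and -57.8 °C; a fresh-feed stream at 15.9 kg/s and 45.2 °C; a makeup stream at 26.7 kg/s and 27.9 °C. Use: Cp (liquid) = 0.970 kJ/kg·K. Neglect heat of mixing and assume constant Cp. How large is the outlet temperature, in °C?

T_out = 18.7 °C

No heat crosses the boundary, so H_out = H_in.
Σ ṁᵢCp,ᵢTᵢ = 8.72×0.970×-57.8 + 15.9×0.970×45.2 + 26.7×0.970×27.9 = 930.81
Σ ṁᵢCp,ᵢ = 8.72×0.970 + 15.9×0.970 + 26.7×0.970 = 49.78
T_out = 930.81 / 49.78 = 18.698 °C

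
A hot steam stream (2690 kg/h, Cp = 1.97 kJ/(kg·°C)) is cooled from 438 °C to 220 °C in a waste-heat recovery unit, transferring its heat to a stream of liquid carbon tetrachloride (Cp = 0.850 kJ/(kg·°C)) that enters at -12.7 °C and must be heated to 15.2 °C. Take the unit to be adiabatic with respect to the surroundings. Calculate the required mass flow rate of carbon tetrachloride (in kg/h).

Heat released by hot stream: Q = 2690 × 1.97 × (438 − 220) = 1.1552e+06 kJ/h
Energy balance on cold side (adiabatic exchanger): Q = ṁ_c·Cp_c·(T_c,out − T_c,in)
ṁ_c = 1.1552e+06 / [0.850 × (15.2 − -12.7)] = 48714 kg/h

ṁ_c = 48700 kg/h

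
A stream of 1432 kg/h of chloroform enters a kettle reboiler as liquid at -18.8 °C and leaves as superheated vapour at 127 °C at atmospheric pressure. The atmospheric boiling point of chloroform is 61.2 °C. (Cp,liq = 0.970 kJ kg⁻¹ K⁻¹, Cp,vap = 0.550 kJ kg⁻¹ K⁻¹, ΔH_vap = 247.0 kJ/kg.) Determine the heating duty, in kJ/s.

liquid -18.8→61.2 °C: 77.6 kJ/kg
vaporisation at 61.2 °C: 247 kJ/kg
vapour 61.2→127 °C: 36.19 kJ/kg
Δh = 77.6 + 247 + 36.19 = 360.79 kJ/kg
Q = ṁ·Δh = 1432 kg/h × 360.79 kJ/kg = 516650 kJ/h
|Q| = 143.51 kW

Q = 144 kJ/s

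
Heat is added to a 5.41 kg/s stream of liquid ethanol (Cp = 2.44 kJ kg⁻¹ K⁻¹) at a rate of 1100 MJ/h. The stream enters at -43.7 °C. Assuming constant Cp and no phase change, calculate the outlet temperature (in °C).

Q = 1100 MJ/h = 305.56 kJ/s
ΔT = Q/(ṁ·Cp) = 305.56/(5.41×2.44) = 23.147 K
T_out = -43.7 + 23.147 = -20.553 °C

T_out = -20.6 °C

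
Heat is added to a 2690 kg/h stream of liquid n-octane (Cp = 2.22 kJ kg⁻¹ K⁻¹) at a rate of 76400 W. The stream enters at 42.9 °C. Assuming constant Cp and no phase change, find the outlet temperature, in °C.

Q = 76400 W = 275040 kJ/h
ΔT = Q/(ṁ·Cp) = 275040/(2690×2.22) = 46.056 K
T_out = 42.9 + 46.056 = 88.956 °C

T_out = 89.0 °C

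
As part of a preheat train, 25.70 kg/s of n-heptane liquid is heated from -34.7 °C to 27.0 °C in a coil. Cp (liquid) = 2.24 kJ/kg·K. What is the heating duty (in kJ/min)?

Q = ṁ·Cp·ΔT = 25.70 × 2.24 × (27.0 − -34.7) = 3551.9 kJ/s
Heating duty = 213120 kJ/min

Q = 213000 kJ/min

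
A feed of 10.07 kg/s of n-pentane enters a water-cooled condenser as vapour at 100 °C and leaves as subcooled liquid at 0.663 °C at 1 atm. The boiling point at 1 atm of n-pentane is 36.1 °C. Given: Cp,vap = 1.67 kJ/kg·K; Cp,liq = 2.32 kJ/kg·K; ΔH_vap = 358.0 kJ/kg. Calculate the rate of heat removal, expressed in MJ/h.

vapour 100→36.1 °C: -106.71 kJ/kg
condensation at 36.1 °C: -358 kJ/kg
liquid 36.1→0.663 °C: -82.214 kJ/kg
Δh = -106.71 + -358 + -82.214 = -546.93 kJ/kg
Q = ṁ·Δh = 10.07 kg/s × -546.93 kJ/kg = -5507.6 kJ/s
|Q| = 5507.6 kW = 19827 MJ/h

Q_c = 19800 MJ/h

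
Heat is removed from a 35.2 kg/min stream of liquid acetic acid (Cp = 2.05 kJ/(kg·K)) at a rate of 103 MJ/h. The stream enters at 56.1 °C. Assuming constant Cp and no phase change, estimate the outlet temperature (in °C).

Q = 103 MJ/h = 1716.7 kJ/min
ΔT = Q/(ṁ·Cp) = 1716.7/(35.2×2.05) = 23.79 K
T_out = 56.1 − 23.79 = 32.31 °C

T_out = 32.3 °C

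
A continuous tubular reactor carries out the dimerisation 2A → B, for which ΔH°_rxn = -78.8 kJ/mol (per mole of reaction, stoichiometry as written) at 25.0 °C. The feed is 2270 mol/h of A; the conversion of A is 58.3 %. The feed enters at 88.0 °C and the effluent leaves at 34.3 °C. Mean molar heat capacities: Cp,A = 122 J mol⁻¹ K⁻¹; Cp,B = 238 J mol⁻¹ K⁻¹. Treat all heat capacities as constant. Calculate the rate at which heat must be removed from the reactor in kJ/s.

Extent of reaction ξ = 0.583 × 2270 / 2 = 661.7 mol/h
Reaction term: ξ·ΔH°_rxn = 661.7 × -78.8 = -52142 kJ/h
Sensible, feed 88.0→25 °C: -17447 kJ/h
Outlet flows (mol/h): A 946.59, B 661.7
Sensible, products 25→34.3 °C: 2538.6 kJ/h
Q = ΔH = -67051 kJ/h = -18.625 kW
Heat removed = 18.625 kJ/s

Q_out = 18.6 kJ/s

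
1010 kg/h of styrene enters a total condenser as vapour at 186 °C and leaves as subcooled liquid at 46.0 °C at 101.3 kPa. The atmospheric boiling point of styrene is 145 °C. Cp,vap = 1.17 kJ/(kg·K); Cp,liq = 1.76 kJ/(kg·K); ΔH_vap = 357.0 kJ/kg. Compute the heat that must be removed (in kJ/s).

vapour 186→145 °C: -47.97 kJ/kg
condensation at 145 °C: -357 kJ/kg
liquid 145→46.0 °C: -174.24 kJ/kg
Δh = -47.97 + -357 + -174.24 = -579.21 kJ/kg
Q = ṁ·Δh = 1010 kg/h × -579.21 kJ/kg = -585000 kJ/h
|Q| = 162.5 kW

Q_c = 163 kJ/s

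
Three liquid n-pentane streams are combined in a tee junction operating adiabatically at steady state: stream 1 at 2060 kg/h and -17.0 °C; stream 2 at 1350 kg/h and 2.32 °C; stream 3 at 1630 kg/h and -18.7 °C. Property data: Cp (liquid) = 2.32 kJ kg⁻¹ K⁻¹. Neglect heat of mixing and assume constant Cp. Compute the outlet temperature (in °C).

T_out = -12.4 °C

Adiabatic, steady state ⇒ Σ ṁᵢCp,ᵢ(T_out − Tᵢ) = 0
T_out = Σ ṁᵢCp,ᵢTᵢ / Σ ṁᵢCp,ᵢ
      = -144700 / 11693 = -12.375 °C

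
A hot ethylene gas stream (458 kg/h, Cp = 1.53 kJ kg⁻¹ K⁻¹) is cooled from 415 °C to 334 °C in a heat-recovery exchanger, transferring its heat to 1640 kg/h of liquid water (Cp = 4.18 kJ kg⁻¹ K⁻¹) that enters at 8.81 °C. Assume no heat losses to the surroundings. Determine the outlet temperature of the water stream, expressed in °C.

Heat released by hot stream: Q = 458 × 1.53 × (415 − 334) = 56760 kJ/h
Energy balance on cold side (adiabatic exchanger): Q = ṁ_c·Cp_c·(T_c,out − T_c,in)
T_c,out = 8.81 + 56760/(1640 × 4.18) = 17.09 °C

T_c,out = 17.1 °C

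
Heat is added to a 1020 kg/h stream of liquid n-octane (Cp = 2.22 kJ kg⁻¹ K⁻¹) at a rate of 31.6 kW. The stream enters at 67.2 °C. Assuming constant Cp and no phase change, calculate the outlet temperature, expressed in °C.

Q = 31.6 kW = 113760 kJ/h
ΔT = Q/(ṁ·Cp) = 113760/(1020×2.22) = 50.238 K
T_out = 67.2 + 50.238 = 117.44 °C

T_out = 117 °C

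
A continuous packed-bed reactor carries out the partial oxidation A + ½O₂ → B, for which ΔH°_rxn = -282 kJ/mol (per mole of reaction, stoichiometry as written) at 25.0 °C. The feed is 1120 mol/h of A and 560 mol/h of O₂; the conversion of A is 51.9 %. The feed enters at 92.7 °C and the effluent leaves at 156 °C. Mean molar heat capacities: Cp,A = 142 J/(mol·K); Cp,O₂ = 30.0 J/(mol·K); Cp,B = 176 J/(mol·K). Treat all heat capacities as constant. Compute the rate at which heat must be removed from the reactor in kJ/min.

Q_out = 2520 kJ/min

Extent of reaction ξ = 0.519 × 1120 = 581.28 mol/h
Reaction term: ξ·ΔH°_rxn = 581.28 × -282 = -163920 kJ/h
Sensible, feed 92.7→25 °C: -11904 kJ/h
Outlet flows (mol/h): A 538.72, O₂ 269.36, B 581.28
Sensible, products 25→156 °C: 24482 kJ/h
Q = ΔH = -151340 kJ/h = -42.04 kW
Heat removed = 2522.4 kJ/min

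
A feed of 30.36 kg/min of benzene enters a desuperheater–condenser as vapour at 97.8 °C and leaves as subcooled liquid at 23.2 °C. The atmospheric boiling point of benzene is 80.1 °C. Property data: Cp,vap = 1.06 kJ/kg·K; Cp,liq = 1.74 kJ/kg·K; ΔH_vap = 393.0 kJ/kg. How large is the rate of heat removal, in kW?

Q_c = 258 kW

vapour 97.8→80.1 °C: -18.762 kJ/kg
condensation at 80.1 °C: -393 kJ/kg
liquid 80.1→23.2 °C: -99.006 kJ/kg
Δh = -18.762 + -393 + -99.006 = -510.77 kJ/kg
Q = ṁ·Δh = 30.36 kg/min × -510.77 kJ/kg = -15507 kJ/min
|Q| = 258.45 kW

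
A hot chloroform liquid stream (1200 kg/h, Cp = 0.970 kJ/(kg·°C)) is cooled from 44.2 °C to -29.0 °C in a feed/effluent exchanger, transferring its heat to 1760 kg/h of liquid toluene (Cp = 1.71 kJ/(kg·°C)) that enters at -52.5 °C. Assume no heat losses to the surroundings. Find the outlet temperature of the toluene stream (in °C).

T_c,out = -24.2 °C

Heat released by hot stream: Q = 1200 × 0.970 × (44.2 − -29.0) = 85205 kJ/h
Energy balance on cold side (adiabatic exchanger): Q = ṁ_c·Cp_c·(T_c,out − T_c,in)
T_c,out = -52.5 + 85205/(1760 × 1.71) = -24.189 °C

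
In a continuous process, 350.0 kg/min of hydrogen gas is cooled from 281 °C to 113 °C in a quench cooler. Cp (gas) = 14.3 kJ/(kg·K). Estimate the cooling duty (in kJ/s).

Q = ṁ·Cp·ΔT = 350.0 × 14.3 × (113 − 281) = -840840 kJ/min
Converting: 840840 / 60 s = 14014 kW

Q_c = 14000 kJ/s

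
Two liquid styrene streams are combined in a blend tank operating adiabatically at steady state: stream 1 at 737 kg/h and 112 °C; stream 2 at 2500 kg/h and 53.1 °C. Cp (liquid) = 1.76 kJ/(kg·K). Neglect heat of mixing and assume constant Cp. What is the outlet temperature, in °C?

Energy balance with Q = 0: Σ ṁᵢCp,ᵢ(T_out − Tᵢ) = 0
T_out = Σ ṁᵢCp,ᵢTᵢ / Σ ṁᵢCp,ᵢ
      = 378920 / 5697.1 = 66.51 °C

T_out = 66.5 °C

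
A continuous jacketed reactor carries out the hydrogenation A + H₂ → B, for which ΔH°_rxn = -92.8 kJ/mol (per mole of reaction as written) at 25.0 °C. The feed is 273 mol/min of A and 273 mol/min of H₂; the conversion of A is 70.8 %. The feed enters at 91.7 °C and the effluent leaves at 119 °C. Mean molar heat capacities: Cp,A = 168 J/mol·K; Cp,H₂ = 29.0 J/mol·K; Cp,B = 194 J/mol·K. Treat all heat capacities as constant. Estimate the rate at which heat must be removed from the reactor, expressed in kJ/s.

Extent of reaction ξ = 0.708 × 273 = 193.28 mol/min
Reaction term: ξ·ΔH°_rxn = 193.28 × -92.8 = -17937 kJ/min
Sensible, feed 91.7→25 °C: -3587.2 kJ/min
Outlet flows (mol/min): A 79.716, H₂ 79.716, B 193.28
Sensible, products 25→119 °C: 5000.9 kJ/min
Q = ΔH = -16523 kJ/min = -275.38 kW
Heat removed = 275.38 kJ/s

Q_out = 275 kJ/s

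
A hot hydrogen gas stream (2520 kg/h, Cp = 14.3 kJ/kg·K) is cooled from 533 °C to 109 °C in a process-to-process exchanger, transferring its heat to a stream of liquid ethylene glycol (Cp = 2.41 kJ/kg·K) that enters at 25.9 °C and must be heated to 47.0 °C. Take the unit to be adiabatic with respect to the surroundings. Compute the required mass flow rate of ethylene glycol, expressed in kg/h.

Heat released by hot stream: Q = 2520 × 14.3 × (533 − 109) = 1.5279e+07 kJ/h
Energy balance on cold side (adiabatic exchanger): Q = ṁ_c·Cp_c·(T_c,out − T_c,in)
ṁ_c = 1.5279e+07 / [2.41 × (47.0 − 25.9)] = 300470 kg/h

ṁ_c = 300000 kg/h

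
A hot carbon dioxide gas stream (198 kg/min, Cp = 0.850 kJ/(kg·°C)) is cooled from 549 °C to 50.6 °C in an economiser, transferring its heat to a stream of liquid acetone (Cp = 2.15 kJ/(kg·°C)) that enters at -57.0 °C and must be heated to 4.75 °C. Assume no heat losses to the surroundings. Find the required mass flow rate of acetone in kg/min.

ṁ_c = 632 kg/min

Heat released by hot stream: Q = 198 × 0.850 × (549 − 50.6) = 83881 kJ/min
Energy balance on cold side (adiabatic exchanger): Q = ṁ_c·Cp_c·(T_c,out − T_c,in)
ṁ_c = 83881 / [2.15 × (4.75 − -57.0)] = 631.81 kg/min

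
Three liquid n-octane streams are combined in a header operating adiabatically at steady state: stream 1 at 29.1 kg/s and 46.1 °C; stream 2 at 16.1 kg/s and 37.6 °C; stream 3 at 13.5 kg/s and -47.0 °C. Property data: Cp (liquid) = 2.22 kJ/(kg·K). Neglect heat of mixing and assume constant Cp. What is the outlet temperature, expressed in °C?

T_out = 22.4 °C

Energy balance with Q = 0: Σ ṁᵢCp,ᵢ(T_out − Tᵢ) = 0
T_out = Σ ṁᵢCp,ᵢTᵢ / Σ ṁᵢCp,ᵢ
      = 2913.5 / 130.31 = 22.357 °C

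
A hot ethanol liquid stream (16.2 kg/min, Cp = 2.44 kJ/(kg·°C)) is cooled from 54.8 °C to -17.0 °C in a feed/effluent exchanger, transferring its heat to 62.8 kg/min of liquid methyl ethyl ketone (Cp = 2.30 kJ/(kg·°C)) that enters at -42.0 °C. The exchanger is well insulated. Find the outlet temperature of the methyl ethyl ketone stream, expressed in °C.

T_c,out = -22.4 °C

Heat released by hot stream: Q = 16.2 × 2.44 × (54.8 − -17.0) = 2838.1 kJ/min
Energy balance on cold side (adiabatic exchanger): Q = ṁ_c·Cp_c·(T_c,out − T_c,in)
T_c,out = -42.0 + 2838.1/(62.8 × 2.30) = -22.351 °C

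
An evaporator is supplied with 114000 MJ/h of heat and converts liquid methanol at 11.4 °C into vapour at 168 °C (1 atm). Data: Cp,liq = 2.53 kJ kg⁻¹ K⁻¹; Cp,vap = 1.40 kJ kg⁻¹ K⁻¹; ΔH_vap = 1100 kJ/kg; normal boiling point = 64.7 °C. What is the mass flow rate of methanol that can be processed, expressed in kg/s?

ṁ = 23.0 kg/s

Δh = 2.53×(64.7−11.4) + 1100 + 1.40×(168−64.7) = 1379.5 kJ/kg
Q = 114000 MJ/h = 31667 kJ/s = 31667 kJ/s
ṁ = Q/Δh = 31667 / 1379.5 = 22.956 kg/s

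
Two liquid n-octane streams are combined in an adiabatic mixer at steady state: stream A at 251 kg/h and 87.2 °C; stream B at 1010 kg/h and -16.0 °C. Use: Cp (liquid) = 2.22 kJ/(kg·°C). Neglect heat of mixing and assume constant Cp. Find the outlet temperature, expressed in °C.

No heat crosses the boundary, so H_out = H_in.
Σ ṁᵢCp,ᵢTᵢ = 251×2.22×87.2 + 1010×2.22×-16.0 = 12714
Σ ṁᵢCp,ᵢ = 251×2.22 + 1010×2.22 = 2799.4
T_out = 12714 / 2799.4 = 4.5418 °C

T_out = 4.54 °C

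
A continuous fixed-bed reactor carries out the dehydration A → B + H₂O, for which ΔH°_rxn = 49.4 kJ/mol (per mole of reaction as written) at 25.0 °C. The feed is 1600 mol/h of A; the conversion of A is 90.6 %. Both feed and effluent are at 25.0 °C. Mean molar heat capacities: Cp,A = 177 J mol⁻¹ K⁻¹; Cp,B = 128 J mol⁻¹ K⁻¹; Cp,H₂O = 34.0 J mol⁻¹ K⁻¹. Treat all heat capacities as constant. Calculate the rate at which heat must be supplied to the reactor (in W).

Q_in = 19900 W

Extent of reaction ξ = 0.906 × 1600 = 1449.6 mol/h
Reaction term: ξ·ΔH°_rxn = 1449.6 × 49.4 = 71610 kJ/h
Q = ΔH = 71610 kJ/h = 19.892 kW
Heat supplied = 19892 W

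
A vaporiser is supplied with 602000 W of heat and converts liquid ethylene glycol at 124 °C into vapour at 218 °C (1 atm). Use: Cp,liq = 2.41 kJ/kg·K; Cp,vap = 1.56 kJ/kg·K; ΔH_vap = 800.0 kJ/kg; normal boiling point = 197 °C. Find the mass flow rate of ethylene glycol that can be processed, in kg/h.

ṁ = 2150 kg/h

Δh = 2.41×(197−124) + 800.0 + 1.56×(218−197) = 1008.7 kJ/kg
Q = 602000 W = 602 kJ/s = 2.1672e+06 kJ/h
ṁ = Q/Δh = 2.1672e+06 / 1008.7 = 2148.5 kg/h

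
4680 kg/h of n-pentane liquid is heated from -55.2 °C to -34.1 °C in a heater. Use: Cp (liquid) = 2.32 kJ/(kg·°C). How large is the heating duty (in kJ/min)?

Q = ṁ·Cp·ΔT = 4680 × 2.32 × (-34.1 − -55.2) = 229100 kJ/h
Converting: 229100 / 3600 s = 63.638 kW
Heating duty = 3818.3 kJ/min

Q = 3820 kJ/min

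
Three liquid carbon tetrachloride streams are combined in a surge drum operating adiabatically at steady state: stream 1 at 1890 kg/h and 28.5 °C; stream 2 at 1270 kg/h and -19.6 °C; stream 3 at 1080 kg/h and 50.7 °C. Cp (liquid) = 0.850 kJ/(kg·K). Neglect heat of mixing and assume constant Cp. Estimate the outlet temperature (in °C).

Adiabatic, steady state ⇒ Σ ṁᵢCp,ᵢ(T_out − Tᵢ) = 0
T_out = Σ ṁᵢCp,ᵢTᵢ / Σ ṁᵢCp,ᵢ
      = 71170 / 3604 = 19.747 °C

T_out = 19.7 °C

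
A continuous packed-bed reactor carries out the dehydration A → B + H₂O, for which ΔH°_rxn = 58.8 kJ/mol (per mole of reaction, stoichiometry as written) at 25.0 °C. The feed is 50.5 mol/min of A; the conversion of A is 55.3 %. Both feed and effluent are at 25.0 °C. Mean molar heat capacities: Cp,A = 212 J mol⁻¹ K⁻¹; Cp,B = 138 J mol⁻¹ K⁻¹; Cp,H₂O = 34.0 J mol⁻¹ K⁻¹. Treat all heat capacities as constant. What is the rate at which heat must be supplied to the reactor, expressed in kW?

Extent of reaction ξ = 0.553 × 50.5 = 27.927 mol/min
Reaction term: ξ·ΔH°_rxn = 27.927 × 58.8 = 1642.1 kJ/min
Q = ΔH = 1642.1 kJ/min = 27.368 kW
Heat supplied = 27.368 kW

Q_in = 27.4 kW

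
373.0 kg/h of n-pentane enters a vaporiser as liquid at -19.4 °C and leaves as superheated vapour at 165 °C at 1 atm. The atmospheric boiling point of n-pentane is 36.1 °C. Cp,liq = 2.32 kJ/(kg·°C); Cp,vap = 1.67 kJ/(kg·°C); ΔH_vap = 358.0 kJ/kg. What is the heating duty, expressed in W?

Q = 72700 W

liquid -19.4→36.1 °C: 128.76 kJ/kg
vaporisation at 36.1 °C: 358 kJ/kg
vapour 36.1→165 °C: 215.26 kJ/kg
Δh = 128.76 + 358 + 215.26 = 702.02 kJ/kg
Q = ṁ·Δh = 373.0 kg/h × 702.02 kJ/kg = 261850 kJ/h
|Q| = 72.737 kW = 72737 W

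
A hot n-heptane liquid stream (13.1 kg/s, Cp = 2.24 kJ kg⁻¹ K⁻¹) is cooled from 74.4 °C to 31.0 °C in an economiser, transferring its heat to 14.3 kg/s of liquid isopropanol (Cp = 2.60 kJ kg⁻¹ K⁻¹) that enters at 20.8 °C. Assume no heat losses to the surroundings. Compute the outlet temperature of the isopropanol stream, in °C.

Heat released by hot stream: Q = 13.1 × 2.24 × (74.4 − 31.0) = 1273.5 kJ/s
Energy balance on cold side (adiabatic exchanger): Q = ṁ_c·Cp_c·(T_c,out − T_c,in)
T_c,out = 20.8 + 1273.5/(14.3 × 2.60) = 55.053 °C

T_c,out = 55.1 °C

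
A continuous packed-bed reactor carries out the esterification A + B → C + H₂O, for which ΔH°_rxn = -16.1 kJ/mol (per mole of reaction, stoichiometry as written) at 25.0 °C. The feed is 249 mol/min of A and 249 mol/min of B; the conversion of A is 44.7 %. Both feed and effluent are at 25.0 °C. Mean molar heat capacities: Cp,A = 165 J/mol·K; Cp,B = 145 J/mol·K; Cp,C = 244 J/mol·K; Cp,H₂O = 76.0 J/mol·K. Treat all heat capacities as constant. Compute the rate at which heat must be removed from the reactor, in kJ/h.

Q_out = 108000 kJ/h

Extent of reaction ξ = 0.447 × 249 = 111.3 mol/min
Reaction term: ξ·ΔH°_rxn = 111.3 × -16.1 = -1792 kJ/min
Q = ΔH = -1792 kJ/min = -29.866 kW
Heat removed = 107520 kJ/h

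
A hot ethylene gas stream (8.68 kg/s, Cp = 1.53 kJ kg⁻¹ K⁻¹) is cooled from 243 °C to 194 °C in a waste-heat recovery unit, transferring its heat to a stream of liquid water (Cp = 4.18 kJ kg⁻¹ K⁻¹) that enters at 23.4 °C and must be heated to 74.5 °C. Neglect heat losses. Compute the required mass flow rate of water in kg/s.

Heat released by hot stream: Q = 8.68 × 1.53 × (243 − 194) = 650.74 kJ/s
Energy balance on cold side (adiabatic exchanger): Q = ṁ_c·Cp_c·(T_c,out − T_c,in)
ṁ_c = 650.74 / [4.18 × (74.5 − 23.4)] = 3.0466 kg/s

ṁ_c = 3.05 kg/s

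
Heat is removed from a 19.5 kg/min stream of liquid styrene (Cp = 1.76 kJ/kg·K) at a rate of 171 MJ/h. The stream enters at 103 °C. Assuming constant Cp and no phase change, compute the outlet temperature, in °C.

T_out = 20.0 °C

Q = 171 MJ/h = 2850 kJ/min
ΔT = Q/(ṁ·Cp) = 2850/(19.5×1.76) = 83.042 K
T_out = 103 − 83.042 = 19.958 °C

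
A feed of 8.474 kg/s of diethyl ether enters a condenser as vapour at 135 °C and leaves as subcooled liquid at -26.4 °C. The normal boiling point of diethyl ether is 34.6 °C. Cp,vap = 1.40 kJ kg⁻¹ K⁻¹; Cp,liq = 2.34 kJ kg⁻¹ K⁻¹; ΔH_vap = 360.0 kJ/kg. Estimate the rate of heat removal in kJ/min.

Q_c = 327000 kJ/min

vapour 135→34.6 °C: -140.56 kJ/kg
condensation at 34.6 °C: -360 kJ/kg
liquid 34.6→-26.4 °C: -142.74 kJ/kg
Δh = -140.56 + -360 + -142.74 = -643.3 kJ/kg
Q = ṁ·Δh = 8.474 kg/s × -643.3 kJ/kg = -5451.3 kJ/s
|Q| = 5451.3 kW = 327080 kJ/min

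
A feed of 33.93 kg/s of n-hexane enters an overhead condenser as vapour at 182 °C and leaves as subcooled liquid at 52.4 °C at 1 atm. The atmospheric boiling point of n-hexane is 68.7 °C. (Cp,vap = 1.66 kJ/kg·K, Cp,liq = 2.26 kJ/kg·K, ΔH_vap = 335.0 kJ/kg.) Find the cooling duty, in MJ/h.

vapour 182→68.7 °C: -188.08 kJ/kg
condensation at 68.7 °C: -335 kJ/kg
liquid 68.7→52.4 °C: -36.838 kJ/kg
Δh = -188.08 + -335 + -36.838 = -559.92 kJ/kg
Q = ṁ·Δh = 33.93 kg/s × -559.92 kJ/kg = -18998 kJ/s
|Q| = 18998 kW = 68393 MJ/h

Q_c = 68400 MJ/h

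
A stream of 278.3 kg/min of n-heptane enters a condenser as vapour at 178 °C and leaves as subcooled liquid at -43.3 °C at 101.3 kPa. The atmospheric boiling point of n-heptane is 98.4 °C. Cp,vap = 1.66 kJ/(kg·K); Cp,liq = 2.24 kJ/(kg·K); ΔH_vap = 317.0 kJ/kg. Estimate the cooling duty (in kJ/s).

Q_c = 3560 kJ/s

vapour 178→98.4 °C: -132.14 kJ/kg
condensation at 98.4 °C: -317 kJ/kg
liquid 98.4→-43.3 °C: -317.41 kJ/kg
Δh = -132.14 + -317 + -317.41 = -766.54 kJ/kg
Q = ṁ·Δh = 278.3 kg/min × -766.54 kJ/kg = -213330 kJ/min
|Q| = 3555.5 kW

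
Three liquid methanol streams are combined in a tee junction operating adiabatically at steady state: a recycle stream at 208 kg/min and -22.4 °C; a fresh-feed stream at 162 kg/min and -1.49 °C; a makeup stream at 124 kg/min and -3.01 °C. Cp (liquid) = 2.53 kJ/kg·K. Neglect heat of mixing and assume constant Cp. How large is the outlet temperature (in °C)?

T_out = -10.7 °C

Energy balance with Q = 0: Σ ṁᵢCp,ᵢ(T_out − Tᵢ) = 0
T_out = Σ ṁᵢCp,ᵢTᵢ / Σ ṁᵢCp,ᵢ
      = -13343 / 1249.8 = -10.676 °C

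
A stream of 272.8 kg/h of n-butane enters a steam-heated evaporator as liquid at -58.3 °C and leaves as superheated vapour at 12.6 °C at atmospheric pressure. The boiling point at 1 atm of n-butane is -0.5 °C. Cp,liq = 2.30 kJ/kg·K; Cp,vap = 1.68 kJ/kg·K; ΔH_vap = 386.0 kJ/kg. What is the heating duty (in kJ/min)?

liquid -58.3→-0.5 °C: 132.94 kJ/kg
vaporisation at -0.5 °C: 386 kJ/kg
vapour -0.5→12.6 °C: 22.008 kJ/kg
Δh = 132.94 + 386 + 22.008 = 540.95 kJ/kg
Q = ṁ·Δh = 272.8 kg/h × 540.95 kJ/kg = 147570 kJ/h
|Q| = 40.992 kW = 2459.5 kJ/min

Q = 2460 kJ/min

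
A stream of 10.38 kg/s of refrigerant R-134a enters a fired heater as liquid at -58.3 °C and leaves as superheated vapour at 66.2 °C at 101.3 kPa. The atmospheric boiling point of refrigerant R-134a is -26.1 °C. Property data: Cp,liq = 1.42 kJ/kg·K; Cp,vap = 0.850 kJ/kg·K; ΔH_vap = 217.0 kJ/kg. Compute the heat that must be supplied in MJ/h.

liquid -58.3→-26.1 °C: 45.724 kJ/kg
vaporisation at -26.1 °C: 217 kJ/kg
vapour -26.1→66.2 °C: 78.455 kJ/kg
Δh = 45.724 + 217 + 78.455 = 341.18 kJ/kg
Q = ṁ·Δh = 10.38 kg/s × 341.18 kJ/kg = 3541.4 kJ/s
|Q| = 3541.4 kW = 12749 MJ/h

Q = 12700 MJ/h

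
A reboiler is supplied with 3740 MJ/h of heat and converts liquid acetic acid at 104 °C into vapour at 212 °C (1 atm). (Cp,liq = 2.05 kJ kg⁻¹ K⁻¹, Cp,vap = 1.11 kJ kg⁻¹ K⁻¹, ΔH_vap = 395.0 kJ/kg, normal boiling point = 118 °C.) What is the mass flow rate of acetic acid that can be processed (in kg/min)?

Δh = 2.05×(118−104) + 395.0 + 1.11×(212−118) = 528.04 kJ/kg
Q = 3740 MJ/h = 1038.9 kJ/s = 62333 kJ/min
ṁ = Q/Δh = 62333 / 528.04 = 118.05 kg/min

ṁ = 118 kg/min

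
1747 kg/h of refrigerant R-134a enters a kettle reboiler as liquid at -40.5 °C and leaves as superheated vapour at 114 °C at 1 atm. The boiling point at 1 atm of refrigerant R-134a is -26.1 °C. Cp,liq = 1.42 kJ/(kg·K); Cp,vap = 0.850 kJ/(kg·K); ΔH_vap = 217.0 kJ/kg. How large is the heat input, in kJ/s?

liquid -40.5→-26.1 °C: 20.448 kJ/kg
vaporisation at -26.1 °C: 217 kJ/kg
vapour -26.1→114 °C: 119.08 kJ/kg
Δh = 20.448 + 217 + 119.08 = 356.53 kJ/kg
Q = ṁ·Δh = 1747 kg/h × 356.53 kJ/kg = 622860 kJ/h
|Q| = 173.02 kW

Q = 173 kJ/s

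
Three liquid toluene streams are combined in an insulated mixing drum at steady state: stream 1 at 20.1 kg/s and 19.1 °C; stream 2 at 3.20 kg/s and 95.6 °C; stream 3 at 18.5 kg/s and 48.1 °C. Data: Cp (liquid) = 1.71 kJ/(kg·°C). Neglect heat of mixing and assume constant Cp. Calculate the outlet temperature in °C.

Adiabatic, steady state ⇒ Σ ṁᵢCp,ᵢ(T_out − Tᵢ) = 0
T_out = Σ ṁᵢCp,ᵢTᵢ / Σ ṁᵢCp,ᵢ
      = 2701.3 / 71.478 = 37.791 °C

T_out = 37.8 °C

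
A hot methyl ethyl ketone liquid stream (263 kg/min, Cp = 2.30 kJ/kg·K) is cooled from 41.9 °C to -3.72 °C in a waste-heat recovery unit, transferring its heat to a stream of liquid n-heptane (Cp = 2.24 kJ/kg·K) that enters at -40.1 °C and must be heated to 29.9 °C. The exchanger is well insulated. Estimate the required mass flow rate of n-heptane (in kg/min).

ṁ_c = 176 kg/min

Heat released by hot stream: Q = 263 × 2.30 × (41.9 − -3.72) = 27596 kJ/min
Energy balance on cold side (adiabatic exchanger): Q = ṁ_c·Cp_c·(T_c,out − T_c,in)
ṁ_c = 27596 / [2.24 × (29.9 − -40.1)] = 175.99 kg/min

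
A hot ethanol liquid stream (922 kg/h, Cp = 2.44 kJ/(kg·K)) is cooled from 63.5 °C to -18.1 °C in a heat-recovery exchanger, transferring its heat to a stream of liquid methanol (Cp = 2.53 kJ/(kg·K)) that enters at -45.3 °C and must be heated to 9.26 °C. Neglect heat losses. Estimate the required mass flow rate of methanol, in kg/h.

ṁ_c = 1330 kg/h

Heat released by hot stream: Q = 922 × 2.44 × (63.5 − -18.1) = 183570 kJ/h
Energy balance on cold side (adiabatic exchanger): Q = ṁ_c·Cp_c·(T_c,out − T_c,in)
ṁ_c = 183570 / [2.53 × (9.26 − -45.3)] = 1329.9 kg/h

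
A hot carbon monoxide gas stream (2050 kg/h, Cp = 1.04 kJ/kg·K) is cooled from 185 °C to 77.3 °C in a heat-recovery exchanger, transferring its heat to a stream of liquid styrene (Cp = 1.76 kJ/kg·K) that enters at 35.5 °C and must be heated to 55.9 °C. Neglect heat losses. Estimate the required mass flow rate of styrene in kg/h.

ṁ_c = 6400 kg/h

Heat released by hot stream: Q = 2050 × 1.04 × (185 − 77.3) = 229620 kJ/h
Energy balance on cold side (adiabatic exchanger): Q = ṁ_c·Cp_c·(T_c,out − T_c,in)
ṁ_c = 229620 / [1.76 × (55.9 − 35.5)] = 6395.3 kg/h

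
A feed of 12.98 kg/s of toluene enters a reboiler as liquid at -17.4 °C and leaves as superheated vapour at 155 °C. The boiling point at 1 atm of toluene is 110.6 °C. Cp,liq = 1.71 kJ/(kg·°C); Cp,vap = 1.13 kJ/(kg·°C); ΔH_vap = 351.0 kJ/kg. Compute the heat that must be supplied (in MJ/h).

Q = 29000 MJ/h

liquid -17.4→110.6 °C: 218.88 kJ/kg
vaporisation at 110.6 °C: 351 kJ/kg
vapour 110.6→155 °C: 50.172 kJ/kg
Δh = 218.88 + 351 + 50.172 = 620.05 kJ/kg
Q = ṁ·Δh = 12.98 kg/s × 620.05 kJ/kg = 8048.3 kJ/s
|Q| = 8048.3 kW = 28974 MJ/h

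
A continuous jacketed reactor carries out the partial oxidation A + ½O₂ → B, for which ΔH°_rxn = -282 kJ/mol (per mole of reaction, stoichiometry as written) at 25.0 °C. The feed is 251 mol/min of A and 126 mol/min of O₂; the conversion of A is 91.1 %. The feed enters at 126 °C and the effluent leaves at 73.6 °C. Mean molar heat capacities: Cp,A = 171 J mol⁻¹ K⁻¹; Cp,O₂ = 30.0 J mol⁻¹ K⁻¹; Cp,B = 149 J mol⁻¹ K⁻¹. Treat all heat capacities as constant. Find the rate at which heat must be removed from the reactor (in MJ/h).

Extent of reaction ξ = 0.911 × 251 = 228.66 mol/min
Reaction term: ξ·ΔH°_rxn = 228.66 × -282 = -64482 kJ/min
Sensible, feed 126→25 °C: -4716.8 kJ/min
Outlet flows (mol/min): A 22.339, O₂ 11.669, B 228.66
Sensible, products 25→73.6 °C: 1858.5 kJ/min
Q = ΔH = -67341 kJ/min = -1122.3 kW
Heat removed = 4040.4 MJ/h

Q_out = 4040 MJ/h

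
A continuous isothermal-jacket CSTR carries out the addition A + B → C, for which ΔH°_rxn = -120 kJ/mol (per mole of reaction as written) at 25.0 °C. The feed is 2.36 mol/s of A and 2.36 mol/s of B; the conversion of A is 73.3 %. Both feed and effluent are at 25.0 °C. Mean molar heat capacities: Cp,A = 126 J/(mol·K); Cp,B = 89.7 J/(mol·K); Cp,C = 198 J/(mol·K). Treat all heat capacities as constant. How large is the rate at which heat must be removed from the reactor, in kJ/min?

Q_out = 12500 kJ/min

Extent of reaction ξ = 0.733 × 2.36 = 1.7299 mol/s
Reaction term: ξ·ΔH°_rxn = 1.7299 × -120 = -207.59 kJ/s
Q = ΔH = -207.59 kJ/s = -207.59 kW
Heat removed = 12455 kJ/min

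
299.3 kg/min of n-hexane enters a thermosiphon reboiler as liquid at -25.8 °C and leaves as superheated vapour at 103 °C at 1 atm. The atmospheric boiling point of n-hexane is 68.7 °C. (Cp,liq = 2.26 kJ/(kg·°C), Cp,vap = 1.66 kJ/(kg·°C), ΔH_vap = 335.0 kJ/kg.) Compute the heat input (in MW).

liquid -25.8→68.7 °C: 213.57 kJ/kg
vaporisation at 68.7 °C: 335 kJ/kg
vapour 68.7→103 °C: 56.938 kJ/kg
Δh = 213.57 + 335 + 56.938 = 605.51 kJ/kg
Q = ṁ·Δh = 299.3 kg/min × 605.51 kJ/kg = 181230 kJ/min
|Q| = 3020.5 kW = 3.0205 MW

Q = 3.02 MW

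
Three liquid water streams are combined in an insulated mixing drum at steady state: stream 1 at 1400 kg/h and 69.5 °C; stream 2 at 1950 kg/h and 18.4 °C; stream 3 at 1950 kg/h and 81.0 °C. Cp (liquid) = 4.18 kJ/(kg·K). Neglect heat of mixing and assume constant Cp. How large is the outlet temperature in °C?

No heat crosses the boundary, so H_out = H_in.
T_out = Σ ṁᵢCp,ᵢTᵢ / Σ ṁᵢCp,ᵢ
      = 1.2169e+06 / 22154 = 54.93 °C

T_out = 54.9 °C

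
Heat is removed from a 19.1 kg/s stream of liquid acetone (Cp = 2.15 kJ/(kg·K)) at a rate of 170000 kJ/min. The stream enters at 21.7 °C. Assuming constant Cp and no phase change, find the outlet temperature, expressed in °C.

T_out = -47.3 °C

Q = 170000 kJ/min = 2833.3 kJ/s
ΔT = Q/(ṁ·Cp) = 2833.3/(19.1×2.15) = 68.996 K
T_out = 21.7 − 68.996 = -47.296 °C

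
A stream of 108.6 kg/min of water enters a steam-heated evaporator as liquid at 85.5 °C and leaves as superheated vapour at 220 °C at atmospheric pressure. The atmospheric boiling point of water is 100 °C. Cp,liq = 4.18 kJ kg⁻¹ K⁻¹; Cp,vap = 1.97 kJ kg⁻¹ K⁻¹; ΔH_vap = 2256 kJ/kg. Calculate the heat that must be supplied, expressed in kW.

Q = 4620 kW

liquid 85.5→100 °C: 60.61 kJ/kg
vaporisation at 100 °C: 2256 kJ/kg
vapour 100→220 °C: 236.4 kJ/kg
Δh = 60.61 + 2256 + 236.4 = 2553 kJ/kg
Q = ṁ·Δh = 108.6 kg/min × 2553 kJ/kg = 277260 kJ/min
|Q| = 4620.9 kW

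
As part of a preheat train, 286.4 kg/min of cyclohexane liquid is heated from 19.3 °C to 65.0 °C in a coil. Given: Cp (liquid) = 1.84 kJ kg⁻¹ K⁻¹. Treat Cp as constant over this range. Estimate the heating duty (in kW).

Q = ṁ·Cp·ΔT = 286.4 × 1.84 × (65.0 − 19.3) = 24083 kJ/min
Converting: 24083 / 60 s = 401.38 kW

Q = 401 kW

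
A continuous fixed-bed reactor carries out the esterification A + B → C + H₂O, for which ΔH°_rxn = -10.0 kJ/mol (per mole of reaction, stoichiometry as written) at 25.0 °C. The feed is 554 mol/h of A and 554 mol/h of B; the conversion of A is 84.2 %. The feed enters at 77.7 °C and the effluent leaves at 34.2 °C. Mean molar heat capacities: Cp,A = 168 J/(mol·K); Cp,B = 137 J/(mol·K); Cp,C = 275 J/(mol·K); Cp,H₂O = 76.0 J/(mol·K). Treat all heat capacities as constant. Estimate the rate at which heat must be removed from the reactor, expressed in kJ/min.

Q_out = 197 kJ/min

Extent of reaction ξ = 0.842 × 554 = 466.47 mol/h
Reaction term: ξ·ΔH°_rxn = 466.47 × -10.0 = -4664.7 kJ/h
Sensible, feed 77.7→25 °C: -8904.7 kJ/h
Outlet flows (mol/h): A 87.532, B 87.532, C 466.47, H₂O 466.47
Sensible, products 25→34.2 °C: 1751.9 kJ/h
Q = ΔH = -11817 kJ/h = -3.2826 kW
Heat removed = 196.96 kJ/min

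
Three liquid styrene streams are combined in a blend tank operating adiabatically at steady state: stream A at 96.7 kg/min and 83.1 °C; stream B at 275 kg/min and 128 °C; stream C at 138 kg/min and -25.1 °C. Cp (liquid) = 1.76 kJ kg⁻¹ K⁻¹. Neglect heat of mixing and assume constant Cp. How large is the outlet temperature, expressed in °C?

Adiabatic, steady state ⇒ Σ ṁᵢCp,ᵢ(T_out − Tᵢ) = 0
Σ ṁᵢCp,ᵢTᵢ = 96.7×1.76×83.1 + 275×1.76×128 + 138×1.76×-25.1 = 69999
Σ ṁᵢCp,ᵢ = 96.7×1.76 + 275×1.76 + 138×1.76 = 897.07
T_out = 69999 / 897.07 = 78.03 °C

T_out = 78.0 °C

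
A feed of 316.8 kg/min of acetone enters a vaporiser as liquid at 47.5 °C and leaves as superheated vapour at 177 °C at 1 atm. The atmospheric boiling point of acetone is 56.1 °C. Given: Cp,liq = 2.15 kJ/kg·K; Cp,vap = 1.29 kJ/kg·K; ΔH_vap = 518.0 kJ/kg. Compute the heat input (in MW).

Q = 3.66 MW

liquid 47.5→56.1 °C: 18.49 kJ/kg
vaporisation at 56.1 °C: 518 kJ/kg
vapour 56.1→177 °C: 155.96 kJ/kg
Δh = 18.49 + 518 + 155.96 = 692.45 kJ/kg
Q = ṁ·Δh = 316.8 kg/min × 692.45 kJ/kg = 219370 kJ/min
|Q| = 3656.1 kW = 3.6561 MW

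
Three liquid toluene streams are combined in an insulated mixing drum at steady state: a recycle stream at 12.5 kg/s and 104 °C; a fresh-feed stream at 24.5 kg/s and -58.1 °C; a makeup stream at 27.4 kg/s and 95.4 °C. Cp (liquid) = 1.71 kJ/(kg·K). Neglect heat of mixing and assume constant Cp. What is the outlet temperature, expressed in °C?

Energy balance with Q = 0: Σ ṁᵢCp,ᵢ(T_out − Tᵢ) = 0
T_out = Σ ṁᵢCp,ᵢTᵢ / Σ ṁᵢCp,ᵢ
      = 4258.8 / 110.12 = 38.673 °C

T_out = 38.7 °C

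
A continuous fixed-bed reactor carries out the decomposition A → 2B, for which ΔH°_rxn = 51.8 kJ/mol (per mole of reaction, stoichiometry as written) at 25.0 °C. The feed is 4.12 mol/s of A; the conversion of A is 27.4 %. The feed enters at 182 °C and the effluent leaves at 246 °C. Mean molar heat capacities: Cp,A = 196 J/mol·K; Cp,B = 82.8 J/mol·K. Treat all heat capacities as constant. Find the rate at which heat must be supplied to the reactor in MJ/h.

Extent of reaction ξ = 0.274 × 4.12 = 1.1289 mol/s
Reaction term: ξ·ΔH°_rxn = 1.1289 × 51.8 = 58.476 kJ/s
Sensible, feed 182→25 °C: -126.78 kJ/s
Outlet flows (mol/s): A 2.9911, B 2.2578
Sensible, products 25→246 °C: 170.88 kJ/s
Q = ΔH = 102.57 kJ/s = 102.57 kW
Heat supplied = 369.26 MJ/h

Q_in = 369 MJ/h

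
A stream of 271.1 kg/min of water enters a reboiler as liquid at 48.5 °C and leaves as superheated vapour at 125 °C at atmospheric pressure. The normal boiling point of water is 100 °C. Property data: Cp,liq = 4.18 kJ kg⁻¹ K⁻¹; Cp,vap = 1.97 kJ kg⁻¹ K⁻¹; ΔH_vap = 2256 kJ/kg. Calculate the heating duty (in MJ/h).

Q = 41000 MJ/h

liquid 48.5→100 °C: 215.27 kJ/kg
vaporisation at 100 °C: 2256 kJ/kg
vapour 100→125 °C: 49.25 kJ/kg
Δh = 215.27 + 2256 + 49.25 = 2520.5 kJ/kg
Q = ṁ·Δh = 271.1 kg/min × 2520.5 kJ/kg = 683310 kJ/min
|Q| = 11389 kW = 40999 MJ/h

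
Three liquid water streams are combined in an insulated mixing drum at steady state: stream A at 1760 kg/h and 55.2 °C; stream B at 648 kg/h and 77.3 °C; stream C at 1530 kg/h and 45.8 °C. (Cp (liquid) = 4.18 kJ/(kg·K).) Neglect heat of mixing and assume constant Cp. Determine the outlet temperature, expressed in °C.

No heat crosses the boundary, so H_out = H_in.
Σ ṁᵢCp,ᵢTᵢ = 1760×4.18×55.2 + 648×4.18×77.3 + 1530×4.18×45.8 = 908380
Σ ṁᵢCp,ᵢ = 1760×4.18 + 648×4.18 + 1530×4.18 = 16461
T_out = 908380 / 16461 = 55.184 °C

T_out = 55.2 °C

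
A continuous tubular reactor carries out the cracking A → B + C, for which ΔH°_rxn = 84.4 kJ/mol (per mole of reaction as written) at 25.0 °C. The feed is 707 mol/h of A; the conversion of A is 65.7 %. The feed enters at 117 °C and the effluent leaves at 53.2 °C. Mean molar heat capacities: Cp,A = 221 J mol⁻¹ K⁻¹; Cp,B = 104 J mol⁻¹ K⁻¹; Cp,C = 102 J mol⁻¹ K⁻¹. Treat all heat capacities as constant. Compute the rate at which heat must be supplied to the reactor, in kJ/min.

Q_in = 484 kJ/min

Extent of reaction ξ = 0.657 × 707 = 464.5 mol/h
Reaction term: ξ·ΔH°_rxn = 464.5 × 84.4 = 39204 kJ/h
Sensible, feed 117→25 °C: -14375 kJ/h
Outlet flows (mol/h): A 242.5, B 464.5, C 464.5
Sensible, products 25→53.2 °C: 4209.7 kJ/h
Q = ΔH = 29039 kJ/h = 8.0663 kW
Heat supplied = 483.98 kJ/min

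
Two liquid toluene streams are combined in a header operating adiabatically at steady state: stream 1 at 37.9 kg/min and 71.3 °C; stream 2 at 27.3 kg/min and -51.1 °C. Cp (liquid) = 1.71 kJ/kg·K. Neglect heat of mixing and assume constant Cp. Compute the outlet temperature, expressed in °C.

T_out = 20.0 °C

Energy balance with Q = 0: Σ ṁᵢCp,ᵢ(T_out − Tᵢ) = 0
T_out = Σ ṁᵢCp,ᵢTᵢ / Σ ṁᵢCp,ᵢ
      = 2235.4 / 111.49 = 20.05 °C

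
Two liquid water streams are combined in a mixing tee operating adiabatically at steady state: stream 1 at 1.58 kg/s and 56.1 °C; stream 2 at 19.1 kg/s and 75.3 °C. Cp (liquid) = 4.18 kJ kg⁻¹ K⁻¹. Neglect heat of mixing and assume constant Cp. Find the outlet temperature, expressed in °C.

T_out = 73.8 °C

Adiabatic, steady state ⇒ Σ ṁᵢCp,ᵢ(T_out − Tᵢ) = 0
T_out = Σ ṁᵢCp,ᵢTᵢ / Σ ṁᵢCp,ᵢ
      = 6382.3 / 86.442 = 73.833 °C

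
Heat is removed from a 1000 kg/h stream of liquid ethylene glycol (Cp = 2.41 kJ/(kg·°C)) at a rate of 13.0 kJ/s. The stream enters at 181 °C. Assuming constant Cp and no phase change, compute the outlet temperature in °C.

T_out = 162 °C

Q = 13.0 kJ/s = 46800 kJ/h
ΔT = Q/(ṁ·Cp) = 46800/(1000×2.41) = 19.419 K
T_out = 181 − 19.419 = 161.58 °C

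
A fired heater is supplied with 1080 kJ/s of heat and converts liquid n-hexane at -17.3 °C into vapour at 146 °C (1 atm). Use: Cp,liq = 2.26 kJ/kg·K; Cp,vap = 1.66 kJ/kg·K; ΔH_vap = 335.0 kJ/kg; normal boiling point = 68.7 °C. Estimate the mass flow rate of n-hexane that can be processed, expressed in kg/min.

ṁ = 98.5 kg/min

Δh = 2.26×(68.7−-17.3) + 335.0 + 1.66×(146−68.7) = 657.68 kJ/kg
Q = 1080 kJ/s = 1080 kJ/s = 64800 kJ/min
ṁ = Q/Δh = 64800 / 657.68 = 98.528 kg/min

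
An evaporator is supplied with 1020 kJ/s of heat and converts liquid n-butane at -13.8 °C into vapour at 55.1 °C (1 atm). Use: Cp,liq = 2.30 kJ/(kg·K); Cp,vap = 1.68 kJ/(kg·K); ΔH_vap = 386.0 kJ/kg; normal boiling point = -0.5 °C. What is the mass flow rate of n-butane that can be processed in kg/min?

Δh = 2.30×(-0.5−-13.8) + 386.0 + 1.68×(55.1−-0.5) = 510 kJ/kg
Q = 1020 kJ/s = 1020 kJ/s = 61200 kJ/min
ṁ = Q/Δh = 61200 / 510 = 120 kg/min

ṁ = 120 kg/min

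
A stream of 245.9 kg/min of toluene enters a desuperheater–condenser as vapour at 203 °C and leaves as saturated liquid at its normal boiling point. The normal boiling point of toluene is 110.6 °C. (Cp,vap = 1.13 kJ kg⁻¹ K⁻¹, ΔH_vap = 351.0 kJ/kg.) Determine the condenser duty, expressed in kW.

vapour 203→110.6 °C: -104.41 kJ/kg
condensation at 110.6 °C: -351 kJ/kg
Δh = -104.41 + -351 = -455.41 kJ/kg
Q = ṁ·Δh = 245.9 kg/min × -455.41 kJ/kg = -111990 kJ/min
|Q| = 1866.4 kW

Q_c = 1870 kW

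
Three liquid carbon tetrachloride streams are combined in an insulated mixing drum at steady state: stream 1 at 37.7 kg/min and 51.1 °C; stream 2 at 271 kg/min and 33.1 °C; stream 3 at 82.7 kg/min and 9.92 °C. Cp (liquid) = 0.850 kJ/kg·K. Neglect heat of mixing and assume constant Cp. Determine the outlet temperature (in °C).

T_out = 29.9 °C

Adiabatic, steady state ⇒ Σ ṁᵢCp,ᵢ(T_out − Tᵢ) = 0
Σ ṁᵢCp,ᵢTᵢ = 37.7×0.850×51.1 + 271×0.850×33.1 + 82.7×0.850×9.92 = 9959.4
Σ ṁᵢCp,ᵢ = 37.7×0.850 + 271×0.850 + 82.7×0.850 = 332.69
T_out = 9959.4 / 332.69 = 29.936 °C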